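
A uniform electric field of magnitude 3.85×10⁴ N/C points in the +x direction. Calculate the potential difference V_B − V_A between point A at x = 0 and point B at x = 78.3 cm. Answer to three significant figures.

-3.01×10⁴ V

In a uniform field, potential decreases in the direction of E: V_B − V_A = −E·Δx.
V_B − V_A = −(3.85×10⁴ V/m)(0.783 m) = -3.01×10⁴ V.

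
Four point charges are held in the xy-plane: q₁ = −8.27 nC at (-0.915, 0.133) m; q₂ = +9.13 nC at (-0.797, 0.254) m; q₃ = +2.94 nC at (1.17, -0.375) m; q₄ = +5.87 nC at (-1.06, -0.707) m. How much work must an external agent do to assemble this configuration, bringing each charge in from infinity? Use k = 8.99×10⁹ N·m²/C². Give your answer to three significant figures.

The assembly work is the sum of pairwise potential energies, U = Σ_{i<j} kqᵢqⱼ/rᵢⱼ.
Pair separations: r₁₂ = 0.169 m, r₁₃ = 2.15 m, r₁₄ = 0.852 m, r₂₃ = 2.07 m, r₂₄ = 0.996 m, r₃₄ = 2.25 m.
Summing all 6 pair terms gives U = -3.96×10⁻⁶ J.

-3.96×10⁻⁶ J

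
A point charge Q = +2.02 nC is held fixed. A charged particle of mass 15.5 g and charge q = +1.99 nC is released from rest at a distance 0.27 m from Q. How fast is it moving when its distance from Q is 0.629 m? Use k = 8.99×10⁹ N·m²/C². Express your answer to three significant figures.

3.14×10⁻³ m/s

Only the electrostatic force acts, so mechanical energy is conserved: ½mv² = U₁ − U₂ = kQq(1/r₁ − 1/r₂).
U₁ − U₂ = (8.99×10⁹ N·m²/C²)(2.02×10⁻⁹ C)(1.99×10⁻⁹ C)(1/0.270 − 1/0.629) = 7.64×10⁻⁸ J.
v = √(2·7.64×10⁻⁸/0.0155) = 3.14×10⁻³ m/s.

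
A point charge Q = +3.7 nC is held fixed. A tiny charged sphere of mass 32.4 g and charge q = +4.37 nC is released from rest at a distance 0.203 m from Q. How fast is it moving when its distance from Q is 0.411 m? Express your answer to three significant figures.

Only the electrostatic force acts, so mechanical energy is conserved: ½mv² = U₁ − U₂ = kQq(1/r₁ − 1/r₂).
U₁ − U₂ = (8.99×10⁹ N·m²/C²)(3.70×10⁻⁹ C)(4.37×10⁻⁹ C)(1/0.203 − 1/0.411) = 3.62×10⁻⁷ J.
v = √(2·3.62×10⁻⁷/0.0324) = 4.73×10⁻³ m/s.

4.73×10⁻³ m/s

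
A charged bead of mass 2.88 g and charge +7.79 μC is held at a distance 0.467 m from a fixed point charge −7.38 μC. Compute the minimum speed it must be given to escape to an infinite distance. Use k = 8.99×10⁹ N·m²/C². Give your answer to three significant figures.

To just escape, total mechanical energy must reach zero at infinity: ½mv²_min + U = 0, so ½mv²_min = −U = |kQq|/r.
|U| = |kQq|/r = (8.99×10⁹ N·m²/C²)(7.38×10⁻⁶)(7.79×10⁻⁶)/(0.467) = 1.11 J.
v_min = √(2|U|/m) = √(2·1.11/2.88×10⁻³) = 27.7 m/s.

27.7 m/s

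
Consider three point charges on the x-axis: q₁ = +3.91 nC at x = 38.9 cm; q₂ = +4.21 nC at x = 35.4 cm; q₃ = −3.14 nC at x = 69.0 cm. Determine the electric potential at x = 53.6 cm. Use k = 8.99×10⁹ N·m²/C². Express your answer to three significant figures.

264 V

Electric potential is a scalar, so the contributions from each charge add algebraically: V = Σ kqᵢ/rᵢ.
Distances from the field point to each charge: r₁ = 0.147 m, r₂ = 0.182 m, r₃ = 0.154 m.
V = k[(3.91×10⁻⁹)/(0.147) + (4.21×10⁻⁹)/(0.182) + (-3.14×10⁻⁹)/(0.154)] = 264 V.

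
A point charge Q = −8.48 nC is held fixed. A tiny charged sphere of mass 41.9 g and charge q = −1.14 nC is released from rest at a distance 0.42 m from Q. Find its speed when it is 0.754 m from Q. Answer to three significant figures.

2.09×10⁻³ m/s

Only the electrostatic force acts, so mechanical energy is conserved: ½mv² = U₁ − U₂ = kQq(1/r₁ − 1/r₂).
U₁ − U₂ = (8.99×10⁹ N·m²/C²)(-8.48×10⁻⁹ C)(-1.14×10⁻⁹ C)(1/0.420 − 1/0.754) = 9.17×10⁻⁸ J.
v = √(2·9.17×10⁻⁸/0.0419) = 2.09×10⁻³ m/s.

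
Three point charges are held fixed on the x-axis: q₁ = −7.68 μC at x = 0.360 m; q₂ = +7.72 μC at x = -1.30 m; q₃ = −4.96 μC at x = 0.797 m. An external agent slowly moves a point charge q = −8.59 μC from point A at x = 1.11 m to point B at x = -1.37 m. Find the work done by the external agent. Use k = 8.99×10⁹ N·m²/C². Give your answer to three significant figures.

For quasistatic motion the external work equals the change in potential energy: W_ext = qΔV = q(V_B − V_A).
At A: distances to the source charges are 0.750 m, 2.41 m, 0.313 m; V_A = Σ kqᵢ/rᵢ = -2.06×10⁵ V.
At B: distances to the source charges are 1.73 m, 0.0700 m, 2.17 m; V_B = Σ kqᵢ/rᵢ = 9.31×10⁵ V.
ΔV = V_B − V_A = 1.14×10⁶ V.
W_ext = qΔV = (-8.59×10⁻⁶ C)(1.14×10⁶ V) = -9.76 J.

-9.76 J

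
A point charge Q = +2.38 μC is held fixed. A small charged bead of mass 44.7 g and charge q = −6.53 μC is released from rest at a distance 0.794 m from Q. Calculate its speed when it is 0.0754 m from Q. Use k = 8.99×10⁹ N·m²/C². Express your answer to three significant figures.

8.66 m/s

Only the electrostatic force acts, so mechanical energy is conserved: ½mv² = U₁ − U₂ = kQq(1/r₁ − 1/r₂).
U₁ − U₂ = (8.99×10⁹ N·m²/C²)(2.38×10⁻⁶ C)(-6.53×10⁻⁶ C)(1/0.794 − 1/0.0754) = 1.68 J.
v = √(2·1.68/0.0447) = 8.66 m/s.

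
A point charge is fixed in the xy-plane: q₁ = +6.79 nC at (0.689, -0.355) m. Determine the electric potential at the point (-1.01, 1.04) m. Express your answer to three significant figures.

27.8 V

The total potential is the scalar sum of each charge's contribution, V = Σ kqᵢ/rᵢ.
Distances from the field point to each charge: r₁ = 2.20 m.
V = k[(6.79×10⁻⁹)/(2.20)] = 27.8 V.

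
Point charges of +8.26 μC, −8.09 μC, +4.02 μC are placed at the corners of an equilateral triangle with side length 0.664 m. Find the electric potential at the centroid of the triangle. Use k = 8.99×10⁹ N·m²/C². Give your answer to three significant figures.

The total potential is the scalar sum of each charge's contribution, V = Σ kqᵢ/rᵢ.
The distance from each vertex to the centroid is a/√3 = 0.383 m.
V = k[(8.26×10⁻⁶)/(0.383) + (-8.09×10⁻⁶)/(0.383) + (4.02×10⁻⁶)/(0.383)] = 9.83×10⁴ V.

9.83×10⁴ V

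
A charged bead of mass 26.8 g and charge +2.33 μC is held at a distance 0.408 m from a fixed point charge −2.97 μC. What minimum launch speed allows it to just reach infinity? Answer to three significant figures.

3.37 m/s

To just escape, total mechanical energy must reach zero at infinity: ½mv²_min + U = 0, so ½mv²_min = −U = |kQq|/r.
|U| = |kQq|/r = (8.99×10⁹ N·m²/C²)(2.97×10⁻⁶)(2.33×10⁻⁶)/(0.408) = 0.152 J.
v_min = √(2|U|/m) = √(2·0.152/0.0268) = 3.37 m/s.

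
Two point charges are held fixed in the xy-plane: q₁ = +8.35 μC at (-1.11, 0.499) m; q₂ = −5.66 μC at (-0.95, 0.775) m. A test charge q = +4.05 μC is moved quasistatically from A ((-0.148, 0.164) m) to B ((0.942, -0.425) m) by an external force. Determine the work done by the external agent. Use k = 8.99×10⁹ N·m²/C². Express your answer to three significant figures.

-0.0509 J

For quasistatic motion the external work equals the change in potential energy: W_ext = qΔV = q(V_B − V_A).
At A: distances to the source charges are 1.02 m, 1.01 m; V_A = Σ kqᵢ/rᵢ = 2.32×10⁴ V.
At B: distances to the source charges are 2.25 m, 2.24 m; V_B = Σ kqᵢ/rᵢ = 1.06×10⁴ V.
ΔV = V_B − V_A = -1.26×10⁴ V.
W_ext = qΔV = (4.05×10⁻⁶ C)(-1.26×10⁴ V) = -0.0509 J.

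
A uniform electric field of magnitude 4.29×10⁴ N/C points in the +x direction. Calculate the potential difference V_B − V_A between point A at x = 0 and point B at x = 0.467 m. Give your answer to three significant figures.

In a uniform field, potential decreases in the direction of E: V_B − V_A = −E·Δx.
V_B − V_A = −(4.29×10⁴ V/m)(0.467 m) = -2.00×10⁴ V.

-2.00×10⁴ V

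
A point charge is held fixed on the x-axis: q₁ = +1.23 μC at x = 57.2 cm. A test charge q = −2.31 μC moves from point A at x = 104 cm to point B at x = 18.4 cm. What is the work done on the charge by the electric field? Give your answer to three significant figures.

0.0113 J

The work done by the electric force is W_field = −ΔU = −q(V_B − V_A) = q(V_A − V_B).
At A: distance to the source charge is 0.468 m; V_A = kq₁/r = 2.36×10⁴ V.
At B: distance to the source charge is 0.388 m; V_B = kq₁/r = 2.85×10⁴ V.
ΔV = V_B − V_A = 4870 V.
W_field = −qΔV = −(-2.31×10⁻⁶ C)(4870 V) = 0.0113 J.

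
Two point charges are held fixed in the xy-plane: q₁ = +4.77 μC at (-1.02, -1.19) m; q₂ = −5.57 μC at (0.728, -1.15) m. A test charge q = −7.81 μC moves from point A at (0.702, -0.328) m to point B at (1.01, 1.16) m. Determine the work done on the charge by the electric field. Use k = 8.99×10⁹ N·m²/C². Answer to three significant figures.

0.241 J

The work done by the electric force is W_field = −ΔU = −q(V_B − V_A) = q(V_A − V_B).
At A: distances to the source charges are 1.93 m, 0.822 m; V_A = Σ kqᵢ/rᵢ = -3.86×10⁴ V.
At B: distances to the source charges are 3.11 m, 2.33 m; V_B = Σ kqᵢ/rᵢ = -7710 V.
ΔV = V_B − V_A = 3.09×10⁴ V.
W_field = −qΔV = −(-7.81×10⁻⁶ C)(3.09×10⁴ V) = 0.241 J.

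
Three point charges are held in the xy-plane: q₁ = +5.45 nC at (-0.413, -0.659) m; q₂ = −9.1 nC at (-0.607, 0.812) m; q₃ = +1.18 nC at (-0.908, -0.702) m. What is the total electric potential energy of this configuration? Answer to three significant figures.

The assembly work is the sum of pairwise potential energies, U = Σ_{i<j} kqᵢqⱼ/rᵢⱼ.
Pair separations: r₁₂ = 1.48 m, r₁₃ = 0.497 m, r₂₃ = 1.54 m.
U = (-3.00×10⁻⁷) + (1.16×10⁻⁷) + (-6.25×10⁻⁸) = -2.47×10⁻⁷ J.

-2.47×10⁻⁷ J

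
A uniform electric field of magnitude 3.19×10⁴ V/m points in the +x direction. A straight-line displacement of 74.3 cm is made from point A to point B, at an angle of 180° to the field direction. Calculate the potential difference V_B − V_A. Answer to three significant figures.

2.37×10⁴ V

Only the component of displacement along E changes the potential: ΔV = −E·d·cosθ.
ΔV = −(3.19×10⁴ V/m)(0.743 m)cos180° = 2.37×10⁴ V.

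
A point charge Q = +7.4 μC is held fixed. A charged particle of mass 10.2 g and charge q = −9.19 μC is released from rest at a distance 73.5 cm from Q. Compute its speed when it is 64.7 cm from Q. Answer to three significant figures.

Only the electrostatic force acts, so mechanical energy is conserved: ½mv² = U₁ − U₂ = kQq(1/r₁ − 1/r₂).
U₁ − U₂ = (8.99×10⁹ N·m²/C²)(7.40×10⁻⁶ C)(-9.19×10⁻⁶ C)(1/0.735 − 1/0.647) = 0.113 J.
v = √(2·0.113/0.0102) = 4.71 m/s.

4.71 m/s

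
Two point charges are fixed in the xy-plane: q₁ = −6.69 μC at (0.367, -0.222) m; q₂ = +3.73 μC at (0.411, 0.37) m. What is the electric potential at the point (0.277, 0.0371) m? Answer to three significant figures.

The total potential is the scalar sum of each charge's contribution, V = Σ kqᵢ/rᵢ.
Distances from the field point to each charge: r₁ = 0.274 m, r₂ = 0.359 m.
V = k[(-6.69×10⁻⁶)/(0.274) + (3.73×10⁻⁶)/(0.359)] = -1.26×10⁵ V.

-1.26×10⁵ V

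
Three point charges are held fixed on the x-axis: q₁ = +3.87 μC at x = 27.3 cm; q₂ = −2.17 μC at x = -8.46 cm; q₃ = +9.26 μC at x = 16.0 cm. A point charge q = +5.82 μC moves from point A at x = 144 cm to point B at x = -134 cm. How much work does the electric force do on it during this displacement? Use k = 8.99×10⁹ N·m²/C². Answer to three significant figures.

The work done by the electric force is W_field = −ΔU = −q(V_B − V_A) = q(V_A − V_B).
At A: distances to the source charges are 1.17 m, 1.52 m, 1.28 m; V_A = Σ kqᵢ/rᵢ = 8.21×10⁴ V.
At B: distances to the source charges are 1.61 m, 1.26 m, 1.50 m; V_B = Σ kqᵢ/rᵢ = 6.15×10⁴ V.
ΔV = V_B − V_A = -2.05×10⁴ V.
W_field = −qΔV = −(5.82×10⁻⁶ C)(-2.05×10⁴ V) = 0.119 J.

0.119 J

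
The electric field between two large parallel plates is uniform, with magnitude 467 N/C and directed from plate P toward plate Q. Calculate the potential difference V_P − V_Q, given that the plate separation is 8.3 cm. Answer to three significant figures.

38.8 V

In a uniform field, potential decreases in the direction of E: ΔV = −E·d for a displacement d parallel to E.
Going from Q to P is a displacement of 8.3 cm opposite to the field, so V_P − V_Q = +Ed = 38.8 V.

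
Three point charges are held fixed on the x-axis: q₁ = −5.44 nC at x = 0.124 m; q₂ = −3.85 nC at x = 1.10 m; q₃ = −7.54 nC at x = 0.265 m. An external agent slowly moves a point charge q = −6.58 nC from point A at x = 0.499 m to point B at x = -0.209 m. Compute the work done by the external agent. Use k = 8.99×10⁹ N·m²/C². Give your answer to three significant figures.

-1.06×10⁻⁶ J

For quasistatic motion the external work equals the change in potential energy: W_ext = qΔV = q(V_B − V_A).
At A: distances to the source charges are 0.375 m, 0.601 m, 0.234 m; V_A = Σ kqᵢ/rᵢ = -478 V.
At B: distances to the source charges are 0.333 m, 1.31 m, 0.474 m; V_B = Σ kqᵢ/rᵢ = -316 V.
ΔV = V_B − V_A = 161 V.
W_ext = qΔV = (-6.58×10⁻⁹ C)(161 V) = -1.06×10⁻⁶ J.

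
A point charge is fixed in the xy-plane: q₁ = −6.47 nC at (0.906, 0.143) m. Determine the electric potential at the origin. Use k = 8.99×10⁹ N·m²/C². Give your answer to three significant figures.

Electric potential is a scalar, so the contributions from each charge add algebraically: V = Σ kqᵢ/rᵢ.
Distances from the field point to each charge: r₁ = 0.917 m.
V = k[(-6.47×10⁻⁹)/(0.917)] = -63.4 V.

-63.4 V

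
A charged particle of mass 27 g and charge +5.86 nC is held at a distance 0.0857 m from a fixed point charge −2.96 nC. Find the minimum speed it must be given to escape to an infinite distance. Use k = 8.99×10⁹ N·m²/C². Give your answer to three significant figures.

To just escape, total mechanical energy must reach zero at infinity: ½mv²_min + U = 0, so ½mv²_min = −U = |kQq|/r.
|U| = |kQq|/r = (8.99×10⁹ N·m²/C²)(2.96×10⁻⁹)(5.86×10⁻⁹)/(0.0857) = 1.82×10⁻⁶ J.
v_min = √(2|U|/m) = √(2·1.82×10⁻⁶/0.0270) = 0.0116 m/s.

0.0116 m/s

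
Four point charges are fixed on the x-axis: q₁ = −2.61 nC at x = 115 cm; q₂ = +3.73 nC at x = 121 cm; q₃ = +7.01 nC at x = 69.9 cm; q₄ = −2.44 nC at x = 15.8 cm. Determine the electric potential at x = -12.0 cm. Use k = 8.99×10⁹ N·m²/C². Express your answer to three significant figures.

4.78 V

Electric potential is a scalar, so the contributions from each charge add algebraically: V = Σ kqᵢ/rᵢ.
Distances from the field point to each charge: r₁ = 1.27 m, r₂ = 1.33 m, r₃ = 0.819 m, r₄ = 0.278 m.
V = k[(-2.61×10⁻⁹)/(1.27) + (3.73×10⁻⁹)/(1.33) + (7.01×10⁻⁹)/(0.819) + (-2.44×10⁻⁹)/(0.278)] = 4.78 V.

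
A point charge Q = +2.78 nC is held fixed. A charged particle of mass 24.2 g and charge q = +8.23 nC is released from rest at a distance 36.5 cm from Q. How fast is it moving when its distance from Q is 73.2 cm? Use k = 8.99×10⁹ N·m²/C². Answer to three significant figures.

Only the electrostatic force acts, so mechanical energy is conserved: ½mv² = U₁ − U₂ = kQq(1/r₁ − 1/r₂).
U₁ − U₂ = (8.99×10⁹ N·m²/C²)(2.78×10⁻⁹ C)(8.23×10⁻⁹ C)(1/0.365 − 1/0.732) = 2.83×10⁻⁷ J.
v = √(2·2.83×10⁻⁷/0.0242) = 4.83×10⁻³ m/s.

4.83×10⁻³ m/s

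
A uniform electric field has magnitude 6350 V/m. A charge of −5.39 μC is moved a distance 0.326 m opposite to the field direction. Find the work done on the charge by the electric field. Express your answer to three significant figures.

The potential change for a displacement 0.326 m opposite to the field direction is ΔV = +Ed = 2070 V.
W_field = −qΔV = 0.0112 J.

0.0112 J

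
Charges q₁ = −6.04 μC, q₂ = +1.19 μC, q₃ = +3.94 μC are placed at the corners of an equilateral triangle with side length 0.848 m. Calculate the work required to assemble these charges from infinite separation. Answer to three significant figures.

The assembly work is the sum of pairwise potential energies, U = Σ_{i<j} kqᵢqⱼ/rᵢⱼ.
All three pair separations equal the side length, 0.848 m.
U = (-0.0762) + (-0.252) + (0.0497) = -0.279 J.

-0.279 J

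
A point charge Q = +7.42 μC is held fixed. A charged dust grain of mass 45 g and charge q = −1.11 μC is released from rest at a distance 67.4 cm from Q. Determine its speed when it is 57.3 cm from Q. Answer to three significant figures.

Only the electrostatic force acts, so mechanical energy is conserved: ½mv² = U₁ − U₂ = kQq(1/r₁ − 1/r₂).
U₁ − U₂ = (8.99×10⁹ N·m²/C²)(7.42×10⁻⁶ C)(-1.11×10⁻⁶ C)(1/0.674 − 1/0.573) = 0.0194 J.
v = √(2·0.0194/0.0450) = 0.928 m/s.

0.928 m/s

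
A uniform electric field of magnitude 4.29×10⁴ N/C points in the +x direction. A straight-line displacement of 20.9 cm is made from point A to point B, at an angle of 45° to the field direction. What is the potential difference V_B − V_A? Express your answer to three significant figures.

-6340 V

Only the component of displacement along E changes the potential: ΔV = −E·d·cosθ.
ΔV = −(4.29×10⁴ V/m)(0.209 m)cos45° = -6340 V.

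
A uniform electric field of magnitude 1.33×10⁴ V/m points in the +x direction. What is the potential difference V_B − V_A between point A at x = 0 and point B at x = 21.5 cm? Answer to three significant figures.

-2860 V

In a uniform field, potential decreases in the direction of E: V_B − V_A = −E·Δx.
V_B − V_A = −(1.33×10⁴ V/m)(0.215 m) = -2860 V.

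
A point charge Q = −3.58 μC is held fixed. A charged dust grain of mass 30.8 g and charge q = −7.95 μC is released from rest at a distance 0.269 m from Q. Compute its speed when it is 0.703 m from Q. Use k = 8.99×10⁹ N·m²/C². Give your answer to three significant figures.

Only the electrostatic force acts, so mechanical energy is conserved: ½mv² = U₁ − U₂ = kQq(1/r₁ − 1/r₂).
U₁ − U₂ = (8.99×10⁹ N·m²/C²)(-3.58×10⁻⁶ C)(-7.95×10⁻⁶ C)(1/0.269 − 1/0.703) = 0.587 J.
v = √(2·0.587/0.0308) = 6.17 m/s.

6.17 m/s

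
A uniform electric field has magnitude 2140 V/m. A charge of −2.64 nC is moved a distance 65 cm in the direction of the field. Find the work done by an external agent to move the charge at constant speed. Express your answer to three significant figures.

The potential change for a displacement 65 cm in the direction of the field is ΔV = −Ed = -1390 V.
W_ext = qΔV = 3.67×10⁻⁶ J.

3.67×10⁻⁶ J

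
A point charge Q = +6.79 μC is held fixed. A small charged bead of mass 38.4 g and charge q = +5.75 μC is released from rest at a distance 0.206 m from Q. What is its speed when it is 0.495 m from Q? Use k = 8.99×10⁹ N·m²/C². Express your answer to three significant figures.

7.20 m/s

Only the electrostatic force acts, so mechanical energy is conserved: ½mv² = U₁ − U₂ = kQq(1/r₁ − 1/r₂).
U₁ − U₂ = (8.99×10⁹ N·m²/C²)(6.79×10⁻⁶ C)(5.75×10⁻⁶ C)(1/0.206 − 1/0.495) = 0.995 J.
v = √(2·0.995/0.0384) = 7.20 m/s.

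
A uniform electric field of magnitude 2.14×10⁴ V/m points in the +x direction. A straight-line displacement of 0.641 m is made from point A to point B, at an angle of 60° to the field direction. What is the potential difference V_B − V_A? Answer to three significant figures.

-6860 V

Only the component of displacement along E changes the potential: ΔV = −E·d·cosθ.
ΔV = −(2.14×10⁴ V/m)(0.641 m)cos60° = -6860 V.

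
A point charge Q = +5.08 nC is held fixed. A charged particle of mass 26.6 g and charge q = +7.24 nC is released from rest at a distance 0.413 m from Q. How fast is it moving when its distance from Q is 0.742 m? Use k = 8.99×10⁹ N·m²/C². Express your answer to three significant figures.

5.17×10⁻³ m/s

Only the electrostatic force acts, so mechanical energy is conserved: ½mv² = U₁ − U₂ = kQq(1/r₁ − 1/r₂).
U₁ − U₂ = (8.99×10⁹ N·m²/C²)(5.08×10⁻⁹ C)(7.24×10⁻⁹ C)(1/0.413 − 1/0.742) = 3.55×10⁻⁷ J.
v = √(2·3.55×10⁻⁷/0.0266) = 5.17×10⁻³ m/s.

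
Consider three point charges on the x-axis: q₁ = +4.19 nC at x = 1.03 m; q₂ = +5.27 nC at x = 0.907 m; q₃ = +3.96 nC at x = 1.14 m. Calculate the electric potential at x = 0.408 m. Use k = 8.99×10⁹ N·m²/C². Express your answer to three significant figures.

204 V

The total potential is the scalar sum of each charge's contribution, V = Σ kqᵢ/rᵢ.
Distances from the field point to each charge: r₁ = 0.622 m, r₂ = 0.499 m, r₃ = 0.732 m.
V = k[(4.19×10⁻⁹)/(0.622) + (5.27×10⁻⁹)/(0.499) + (3.96×10⁻⁹)/(0.732)] = 204 V.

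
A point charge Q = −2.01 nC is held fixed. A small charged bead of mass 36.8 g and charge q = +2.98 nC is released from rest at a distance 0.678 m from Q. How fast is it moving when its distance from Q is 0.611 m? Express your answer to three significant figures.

6.88×10⁻⁴ m/s

Only the electrostatic force acts, so mechanical energy is conserved: ½mv² = U₁ − U₂ = kQq(1/r₁ − 1/r₂).
U₁ − U₂ = (8.99×10⁹ N·m²/C²)(-2.01×10⁻⁹ C)(2.98×10⁻⁹ C)(1/0.678 − 1/0.611) = 8.71×10⁻⁹ J.
v = √(2·8.71×10⁻⁹/0.0368) = 6.88×10⁻⁴ m/s.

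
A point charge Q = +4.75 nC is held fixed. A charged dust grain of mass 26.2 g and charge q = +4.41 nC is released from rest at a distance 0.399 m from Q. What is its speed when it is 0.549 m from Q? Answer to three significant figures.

Only the electrostatic force acts, so mechanical energy is conserved: ½mv² = U₁ − U₂ = kQq(1/r₁ − 1/r₂).
U₁ − U₂ = (8.99×10⁹ N·m²/C²)(4.75×10⁻⁹ C)(4.41×10⁻⁹ C)(1/0.399 − 1/0.549) = 1.29×10⁻⁷ J.
v = √(2·1.29×10⁻⁷/0.0262) = 3.14×10⁻³ m/s.

3.14×10⁻³ m/s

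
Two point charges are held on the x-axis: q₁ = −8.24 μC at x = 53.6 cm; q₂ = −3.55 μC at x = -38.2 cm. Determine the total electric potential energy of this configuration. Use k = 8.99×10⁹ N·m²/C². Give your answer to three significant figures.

The assembly work is the sum of pairwise potential energies, U = Σ_{i<j} kqᵢqⱼ/rᵢⱼ.
Pair separations: r₁₂ = 0.918 m.
U = (0.286) = 0.286 J.

0.286 J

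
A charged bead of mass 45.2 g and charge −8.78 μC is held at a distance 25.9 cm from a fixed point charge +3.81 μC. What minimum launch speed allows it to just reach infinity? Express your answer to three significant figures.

To just escape, total mechanical energy must reach zero at infinity: ½mv²_min + U = 0, so ½mv²_min = −U = |kQq|/r.
|U| = |kQq|/r = (8.99×10⁹ N·m²/C²)(3.81×10⁻⁶)(8.78×10⁻⁶)/(0.259) = 1.16 J.
v_min = √(2|U|/m) = √(2·1.16/0.0452) = 7.17 m/s.

7.17 m/s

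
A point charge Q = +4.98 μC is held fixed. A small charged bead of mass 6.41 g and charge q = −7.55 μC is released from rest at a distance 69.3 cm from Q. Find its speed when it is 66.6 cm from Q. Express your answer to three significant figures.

Only the electrostatic force acts, so mechanical energy is conserved: ½mv² = U₁ − U₂ = kQq(1/r₁ − 1/r₂).
U₁ − U₂ = (8.99×10⁹ N·m²/C²)(4.98×10⁻⁶ C)(-7.55×10⁻⁶ C)(1/0.693 − 1/0.666) = 0.0198 J.
v = √(2·0.0198/6.41×10⁻³) = 2.48 m/s.

2.48 m/s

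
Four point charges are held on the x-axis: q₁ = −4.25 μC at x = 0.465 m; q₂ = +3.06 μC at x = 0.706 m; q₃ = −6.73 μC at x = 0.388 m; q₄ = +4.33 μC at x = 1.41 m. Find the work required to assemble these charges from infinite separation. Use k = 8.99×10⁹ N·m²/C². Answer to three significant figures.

The work to assemble the configuration equals its total potential energy, U = Σ kqᵢqⱼ/rᵢⱼ over all pairs.
Pair separations: r₁₂ = 0.241 m, r₁₃ = 0.0770 m, r₁₄ = 0.945 m, r₂₃ = 0.318 m, r₂₄ = 0.704 m, r₃₄ = 1.02 m.
Summing all 6 pair terms gives U = 2.01 J.

2.01 J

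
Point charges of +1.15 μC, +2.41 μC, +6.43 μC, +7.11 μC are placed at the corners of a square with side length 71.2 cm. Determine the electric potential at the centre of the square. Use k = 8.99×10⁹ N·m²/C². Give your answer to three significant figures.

The total potential is the scalar sum of each charge's contribution, V = Σ kqᵢ/rᵢ.
The distance from each corner to the centre is a√2/2 = 0.503 m.
V = k[(1.15×10⁻⁶)/(0.503) + (2.41×10⁻⁶)/(0.503) + (6.43×10⁻⁶)/(0.503) + (7.11×10⁻⁶)/(0.503)] = 3.05×10⁵ V.

3.05×10⁵ V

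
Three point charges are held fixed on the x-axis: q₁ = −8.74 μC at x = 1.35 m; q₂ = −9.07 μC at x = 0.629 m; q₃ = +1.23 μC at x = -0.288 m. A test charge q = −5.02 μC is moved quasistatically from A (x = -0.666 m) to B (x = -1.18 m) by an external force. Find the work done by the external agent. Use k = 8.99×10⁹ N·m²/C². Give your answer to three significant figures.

For quasistatic motion the external work equals the change in potential energy: W_ext = qΔV = q(V_B − V_A).
At A: distances to the source charges are 2.02 m, 1.29 m, 0.378 m; V_A = Σ kqᵢ/rᵢ = -7.27×10⁴ V.
At B: distances to the source charges are 2.53 m, 1.81 m, 0.892 m; V_B = Σ kqᵢ/rᵢ = -6.37×10⁴ V.
ΔV = V_B − V_A = 8950 V.
W_ext = qΔV = (-5.02×10⁻⁶ C)(8950 V) = -0.0449 J.

-0.0449 J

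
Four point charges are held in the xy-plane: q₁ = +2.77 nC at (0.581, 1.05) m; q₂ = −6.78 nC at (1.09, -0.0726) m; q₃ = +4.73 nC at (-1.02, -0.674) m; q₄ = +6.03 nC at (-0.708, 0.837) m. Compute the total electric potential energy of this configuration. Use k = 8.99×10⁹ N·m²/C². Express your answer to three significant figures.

The assembly work is the sum of pairwise potential energies, U = Σ_{i<j} kqᵢqⱼ/rᵢⱼ.
Pair separations: r₁₂ = 1.23 m, r₁₃ = 2.35 m, r₁₄ = 1.31 m, r₂₃ = 2.19 m, r₂₄ = 2.01 m, r₃₄ = 1.54 m.
Summing all 6 pair terms gives U = -1.20×10⁻⁷ J.

-1.20×10⁻⁷ J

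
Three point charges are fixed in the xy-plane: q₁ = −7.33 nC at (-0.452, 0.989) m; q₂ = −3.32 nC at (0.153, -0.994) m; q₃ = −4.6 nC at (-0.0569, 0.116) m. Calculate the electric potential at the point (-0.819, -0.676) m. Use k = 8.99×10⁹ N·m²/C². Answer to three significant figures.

The total potential is the scalar sum of each charge's contribution, V = Σ kqᵢ/rᵢ.
Distances from the field point to each charge: r₁ = 1.70 m, r₂ = 1.02 m, r₃ = 1.10 m.
V = k[(-7.33×10⁻⁹)/(1.70) + (-3.32×10⁻⁹)/(1.02) + (-4.60×10⁻⁹)/(1.10)] = -105 V.

-105 V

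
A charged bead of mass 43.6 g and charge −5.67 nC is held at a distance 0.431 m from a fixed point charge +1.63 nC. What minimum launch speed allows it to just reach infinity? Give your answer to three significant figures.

To just escape, total mechanical energy must reach zero at infinity: ½mv²_min + U = 0, so ½mv²_min = −U = |kQq|/r.
|U| = |kQq|/r = (8.99×10⁹ N·m²/C²)(1.63×10⁻⁹)(5.67×10⁻⁹)/(0.431) = 1.93×10⁻⁷ J.
v_min = √(2|U|/m) = √(2·1.93×10⁻⁷/0.0436) = 2.97×10⁻³ m/s.

2.97×10⁻³ m/s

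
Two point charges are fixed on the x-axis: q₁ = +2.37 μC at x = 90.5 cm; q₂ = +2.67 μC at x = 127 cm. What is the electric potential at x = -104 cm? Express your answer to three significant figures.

2.13×10⁴ V

Electric potential is a scalar, so the contributions from each charge add algebraically: V = Σ kqᵢ/rᵢ.
Distances from the field point to each charge: r₁ = 1.95 m, r₂ = 2.31 m.
V = k[(2.37×10⁻⁶)/(1.95) + (2.67×10⁻⁶)/(2.31)] = 2.13×10⁴ V.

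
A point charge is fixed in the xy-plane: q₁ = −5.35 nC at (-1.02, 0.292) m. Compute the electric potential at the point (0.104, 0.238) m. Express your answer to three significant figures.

-42.7 V

The total potential is the scalar sum of each charge's contribution, V = Σ kqᵢ/rᵢ.
Distances from the field point to each charge: r₁ = 1.13 m.
V = k[(-5.35×10⁻⁹)/(1.13)] = -42.7 V.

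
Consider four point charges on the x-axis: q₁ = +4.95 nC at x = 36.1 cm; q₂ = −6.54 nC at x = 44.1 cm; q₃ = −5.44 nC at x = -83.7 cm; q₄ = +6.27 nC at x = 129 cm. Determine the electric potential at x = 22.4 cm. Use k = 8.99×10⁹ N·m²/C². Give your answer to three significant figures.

60.7 V

The total potential is the scalar sum of each charge's contribution, V = Σ kqᵢ/rᵢ.
Distances from the field point to each charge: r₁ = 0.137 m, r₂ = 0.217 m, r₃ = 1.06 m, r₄ = 1.07 m.
V = k[(4.95×10⁻⁹)/(0.137) + (-6.54×10⁻⁹)/(0.217) + (-5.44×10⁻⁹)/(1.06) + (6.27×10⁻⁹)/(1.07)] = 60.7 V.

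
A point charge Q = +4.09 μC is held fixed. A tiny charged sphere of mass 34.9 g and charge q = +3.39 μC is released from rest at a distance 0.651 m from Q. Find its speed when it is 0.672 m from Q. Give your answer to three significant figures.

0.586 m/s

Only the electrostatic force acts, so mechanical energy is conserved: ½mv² = U₁ − U₂ = kQq(1/r₁ − 1/r₂).
U₁ − U₂ = (8.99×10⁹ N·m²/C²)(4.09×10⁻⁶ C)(3.39×10⁻⁶ C)(1/0.651 − 1/0.672) = 5.98×10⁻³ J.
v = √(2·5.98×10⁻³/0.0349) = 0.586 m/s.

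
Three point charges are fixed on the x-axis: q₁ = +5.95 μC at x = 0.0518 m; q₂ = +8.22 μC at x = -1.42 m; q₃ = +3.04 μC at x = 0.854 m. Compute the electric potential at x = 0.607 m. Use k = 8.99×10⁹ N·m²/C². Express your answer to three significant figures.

Electric potential is a scalar, so the contributions from each charge add algebraically: V = Σ kqᵢ/rᵢ.
Distances from the field point to each charge: r₁ = 0.555 m, r₂ = 2.03 m, r₃ = 0.247 m.
V = k[(5.95×10⁻⁶)/(0.555) + (8.22×10⁻⁶)/(2.03) + (3.04×10⁻⁶)/(0.247)] = 2.43×10⁵ V.

2.43×10⁵ V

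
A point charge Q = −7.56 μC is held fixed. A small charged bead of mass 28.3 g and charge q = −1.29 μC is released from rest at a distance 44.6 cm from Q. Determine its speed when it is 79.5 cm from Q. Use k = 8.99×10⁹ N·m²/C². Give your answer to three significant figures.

Only the electrostatic force acts, so mechanical energy is conserved: ½mv² = U₁ − U₂ = kQq(1/r₁ − 1/r₂).
U₁ − U₂ = (8.99×10⁹ N·m²/C²)(-7.56×10⁻⁶ C)(-1.29×10⁻⁶ C)(1/0.446 − 1/0.795) = 0.0863 J.
v = √(2·0.0863/0.0283) = 2.47 m/s.

2.47 m/s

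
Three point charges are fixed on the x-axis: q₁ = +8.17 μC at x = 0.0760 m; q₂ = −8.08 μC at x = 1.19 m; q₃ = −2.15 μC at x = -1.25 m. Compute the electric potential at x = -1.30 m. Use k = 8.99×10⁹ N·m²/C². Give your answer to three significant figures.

The total potential is the scalar sum of each charge's contribution, V = Σ kqᵢ/rᵢ.
Distances from the field point to each charge: r₁ = 1.38 m, r₂ = 2.49 m, r₃ = 0.0500 m.
V = k[(8.17×10⁻⁶)/(1.38) + (-8.08×10⁻⁶)/(2.49) + (-2.15×10⁻⁶)/(0.0500)] = -3.62×10⁵ V.

-3.62×10⁵ V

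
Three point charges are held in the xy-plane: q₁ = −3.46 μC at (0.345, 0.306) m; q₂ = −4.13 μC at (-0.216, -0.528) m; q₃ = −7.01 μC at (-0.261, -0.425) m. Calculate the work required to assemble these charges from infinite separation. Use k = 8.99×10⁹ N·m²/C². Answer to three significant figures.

The work to assemble the configuration equals its total potential energy, U = Σ kqᵢqⱼ/rᵢⱼ over all pairs.
Pair separations: r₁₂ = 1.01 m, r₁₃ = 0.950 m, r₂₃ = 0.112 m.
U = (0.128) + (0.230) + (2.32) = 2.67 J.

2.67 J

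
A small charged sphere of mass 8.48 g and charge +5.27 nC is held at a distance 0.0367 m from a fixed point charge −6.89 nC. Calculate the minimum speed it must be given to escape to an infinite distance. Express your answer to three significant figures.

0.0458 m/s

To just escape, total mechanical energy must reach zero at infinity: ½mv²_min + U = 0, so ½mv²_min = −U = |kQq|/r.
|U| = |kQq|/r = (8.99×10⁹ N·m²/C²)(6.89×10⁻⁹)(5.27×10⁻⁹)/(0.0367) = 8.89×10⁻⁶ J.
v_min = √(2|U|/m) = √(2·8.89×10⁻⁶/8.48×10⁻³) = 0.0458 m/s.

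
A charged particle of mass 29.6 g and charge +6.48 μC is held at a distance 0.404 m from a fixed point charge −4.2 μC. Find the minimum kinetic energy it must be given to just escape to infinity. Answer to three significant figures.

To just escape, total mechanical energy must reach zero at infinity: ½mv²_min + U = 0, so ½mv²_min = −U = |kQq|/r.
|U| = |kQq|/r = (8.99×10⁹ N·m²/C²)(4.20×10⁻⁶)(6.48×10⁻⁶)/(0.404) = 0.606 J.

0.606 J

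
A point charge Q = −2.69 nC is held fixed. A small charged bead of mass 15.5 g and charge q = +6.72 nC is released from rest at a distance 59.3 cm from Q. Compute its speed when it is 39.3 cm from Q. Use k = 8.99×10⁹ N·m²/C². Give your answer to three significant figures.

4.24×10⁻³ m/s

Only the electrostatic force acts, so mechanical energy is conserved: ½mv² = U₁ − U₂ = kQq(1/r₁ − 1/r₂).
U₁ − U₂ = (8.99×10⁹ N·m²/C²)(-2.69×10⁻⁹ C)(6.72×10⁻⁹ C)(1/0.593 − 1/0.393) = 1.39×10⁻⁷ J.
v = √(2·1.39×10⁻⁷/0.0155) = 4.24×10⁻³ m/s.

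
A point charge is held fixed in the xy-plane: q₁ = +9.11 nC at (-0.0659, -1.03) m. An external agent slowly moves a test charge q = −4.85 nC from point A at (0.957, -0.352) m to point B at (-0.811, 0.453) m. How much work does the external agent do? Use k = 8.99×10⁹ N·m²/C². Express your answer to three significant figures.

For quasistatic motion the external work equals the change in potential energy: W_ext = qΔV = q(V_B − V_A).
At A: distance to the source charge is 1.23 m; V_A = kq₁/r = 66.7 V.
At B: distance to the source charge is 1.66 m; V_B = kq₁/r = 49.3 V.
ΔV = V_B − V_A = -17.4 V.
W_ext = qΔV = (-4.85×10⁻⁹ C)(-17.4 V) = 8.43×10⁻⁸ J.

8.43×10⁻⁸ J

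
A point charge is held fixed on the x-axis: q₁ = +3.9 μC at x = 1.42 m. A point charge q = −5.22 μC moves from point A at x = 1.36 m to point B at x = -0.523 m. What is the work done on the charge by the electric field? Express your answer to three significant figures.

The work done by the electric force is W_field = −ΔU = −q(V_B − V_A) = q(V_A − V_B).
At A: distance to the source charge is 0.0600 m; V_A = kq₁/r = 5.84×10⁵ V.
At B: distance to the source charge is 1.94 m; V_B = kq₁/r = 1.80×10⁴ V.
ΔV = V_B − V_A = -5.66×10⁵ V.
W_field = −qΔV = −(-5.22×10⁻⁶ C)(-5.66×10⁵ V) = -2.96 J.

-2.96 J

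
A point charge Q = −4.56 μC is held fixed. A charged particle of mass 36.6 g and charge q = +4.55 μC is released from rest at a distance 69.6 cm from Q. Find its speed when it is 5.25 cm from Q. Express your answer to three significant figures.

Only the electrostatic force acts, so mechanical energy is conserved: ½mv² = U₁ − U₂ = kQq(1/r₁ − 1/r₂).
U₁ − U₂ = (8.99×10⁹ N·m²/C²)(-4.56×10⁻⁶ C)(4.55×10⁻⁶ C)(1/0.696 − 1/0.0525) = 3.28 J.
v = √(2·3.28/0.0366) = 13.4 m/s.

13.4 m/s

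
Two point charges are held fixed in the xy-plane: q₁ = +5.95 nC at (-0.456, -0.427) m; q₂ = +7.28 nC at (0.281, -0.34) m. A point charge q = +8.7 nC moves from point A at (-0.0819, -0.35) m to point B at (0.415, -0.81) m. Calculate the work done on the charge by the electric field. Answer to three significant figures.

The work done by the electric force is W_field = −ΔU = −q(V_B − V_A) = q(V_A − V_B).
At A: distances to the source charges are 0.382 m, 0.363 m; V_A = Σ kqᵢ/rᵢ = 320 V.
At B: distances to the source charges are 0.951 m, 0.489 m; V_B = Σ kqᵢ/rᵢ = 190 V.
ΔV = V_B − V_A = -130 V.
W_field = −qΔV = −(8.70×10⁻⁹ C)(-130 V) = 1.13×10⁻⁶ J.

1.13×10⁻⁶ J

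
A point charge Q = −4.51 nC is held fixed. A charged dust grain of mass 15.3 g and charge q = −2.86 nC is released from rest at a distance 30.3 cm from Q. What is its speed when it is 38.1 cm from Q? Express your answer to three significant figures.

Only the electrostatic force acts, so mechanical energy is conserved: ½mv² = U₁ − U₂ = kQq(1/r₁ − 1/r₂).
U₁ − U₂ = (8.99×10⁹ N·m²/C²)(-4.51×10⁻⁹ C)(-2.86×10⁻⁹ C)(1/0.303 − 1/0.381) = 7.83×10⁻⁸ J.
v = √(2·7.83×10⁻⁸/0.0153) = 3.20×10⁻³ m/s.

3.20×10⁻³ m/s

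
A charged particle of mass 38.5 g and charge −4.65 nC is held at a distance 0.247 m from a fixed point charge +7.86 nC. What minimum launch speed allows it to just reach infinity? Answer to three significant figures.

8.31×10⁻³ m/s

To just escape, total mechanical energy must reach zero at infinity: ½mv²_min + U = 0, so ½mv²_min = −U = |kQq|/r.
|U| = |kQq|/r = (8.99×10⁹ N·m²/C²)(7.86×10⁻⁹)(4.65×10⁻⁹)/(0.247) = 1.33×10⁻⁶ J.
v_min = √(2|U|/m) = √(2·1.33×10⁻⁶/0.0385) = 8.31×10⁻³ m/s.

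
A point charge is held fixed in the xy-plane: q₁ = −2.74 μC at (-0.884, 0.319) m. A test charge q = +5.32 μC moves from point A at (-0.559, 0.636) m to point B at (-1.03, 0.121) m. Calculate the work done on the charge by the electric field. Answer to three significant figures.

The work done by the electric force is W_field = −ΔU = −q(V_B − V_A) = q(V_A − V_B).
At A: distance to the source charge is 0.454 m; V_A = kq₁/r = -5.43×10⁴ V.
At B: distance to the source charge is 0.246 m; V_B = kq₁/r = -1.00×10⁵ V.
ΔV = V_B − V_A = -4.59×10⁴ V.
W_field = −qΔV = −(5.32×10⁻⁶ C)(-4.59×10⁴ V) = 0.244 J.

0.244 J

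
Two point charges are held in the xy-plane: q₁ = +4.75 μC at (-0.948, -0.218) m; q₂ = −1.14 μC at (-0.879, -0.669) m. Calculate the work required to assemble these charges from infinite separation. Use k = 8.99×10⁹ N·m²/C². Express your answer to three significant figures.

The assembly work is the sum of pairwise potential energies, U = Σ_{i<j} kqᵢqⱼ/rᵢⱼ.
Pair separations: r₁₂ = 0.456 m.
U = (-0.107) = -0.107 J.

-0.107 J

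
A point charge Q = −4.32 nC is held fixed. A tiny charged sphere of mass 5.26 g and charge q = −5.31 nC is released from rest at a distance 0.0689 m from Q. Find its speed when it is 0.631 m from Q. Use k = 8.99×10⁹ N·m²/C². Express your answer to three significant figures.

Only the electrostatic force acts, so mechanical energy is conserved: ½mv² = U₁ − U₂ = kQq(1/r₁ − 1/r₂).
U₁ − U₂ = (8.99×10⁹ N·m²/C²)(-4.32×10⁻⁹ C)(-5.31×10⁻⁹ C)(1/0.0689 − 1/0.631) = 2.67×10⁻⁶ J.
v = √(2·2.67×10⁻⁶/5.26×10⁻³) = 0.0318 m/s.

0.0318 m/s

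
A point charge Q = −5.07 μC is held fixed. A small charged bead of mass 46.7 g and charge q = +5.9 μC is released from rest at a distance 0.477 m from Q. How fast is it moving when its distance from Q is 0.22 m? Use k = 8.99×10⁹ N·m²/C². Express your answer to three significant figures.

5.31 m/s

Only the electrostatic force acts, so mechanical energy is conserved: ½mv² = U₁ − U₂ = kQq(1/r₁ − 1/r₂).
U₁ − U₂ = (8.99×10⁹ N·m²/C²)(-5.07×10⁻⁶ C)(5.90×10⁻⁶ C)(1/0.477 − 1/0.220) = 0.659 J.
v = √(2·0.659/0.0467) = 5.31 m/s.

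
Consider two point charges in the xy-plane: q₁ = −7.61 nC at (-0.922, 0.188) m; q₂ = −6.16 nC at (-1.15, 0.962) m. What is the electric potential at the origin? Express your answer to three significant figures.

Electric potential is a scalar, so the contributions from each charge add algebraically: V = Σ kqᵢ/rᵢ.
Distances from the field point to each charge: r₁ = 0.941 m, r₂ = 1.50 m.
V = k[(-7.61×10⁻⁹)/(0.941) + (-6.16×10⁻⁹)/(1.50)] = -110 V.

-110 V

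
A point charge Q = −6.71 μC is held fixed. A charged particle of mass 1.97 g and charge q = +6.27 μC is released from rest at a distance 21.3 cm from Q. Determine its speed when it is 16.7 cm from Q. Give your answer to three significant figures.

22.3 m/s

Only the electrostatic force acts, so mechanical energy is conserved: ½mv² = U₁ − U₂ = kQq(1/r₁ − 1/r₂).
U₁ − U₂ = (8.99×10⁹ N·m²/C²)(-6.71×10⁻⁶ C)(6.27×10⁻⁶ C)(1/0.213 − 1/0.167) = 0.489 J.
v = √(2·0.489/1.97×10⁻³) = 22.3 m/s.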